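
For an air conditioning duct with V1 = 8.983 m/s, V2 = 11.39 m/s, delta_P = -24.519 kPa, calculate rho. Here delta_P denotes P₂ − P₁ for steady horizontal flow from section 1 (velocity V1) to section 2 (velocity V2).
Formula: \Delta P = \frac{1}{2} \rho (V_1^2 - V_2^2)
Substituting knowns: -24.519 = 0.5·rho·(8.983² − 11.39²)/1000
Solving for rho: rho = 2·(-24.519·1000)/(8.983² − 11.39²) = 1000 kg/m³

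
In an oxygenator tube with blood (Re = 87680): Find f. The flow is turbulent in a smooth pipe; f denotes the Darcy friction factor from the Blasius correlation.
Formula: f = \frac{0.316}{Re^{0.25}}
f = 0.316/87680^0.25 = 0.01836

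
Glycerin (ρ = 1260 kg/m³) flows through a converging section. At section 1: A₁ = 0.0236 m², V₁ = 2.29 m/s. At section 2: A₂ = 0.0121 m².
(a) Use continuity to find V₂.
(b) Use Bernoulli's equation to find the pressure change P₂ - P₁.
(a) Continuity: A₁V₁=A₂V₂ -> V₂=A₁V₁/A₂=0.0236*2.29/0.0121=4.47 m/s
(b) Bernoulli: P₂-P₁=0.5*rho*(V₁^2-V₂^2)/1000=0.5*1260*(2.29^2-4.47^2)/1000=-9.284 kPa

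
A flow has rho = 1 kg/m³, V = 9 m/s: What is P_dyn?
Formula: P_{dyn} = \frac{1}{2} \rho V^2
P_dyn = 0.5·1·9²/1000 = 0.0405 kPa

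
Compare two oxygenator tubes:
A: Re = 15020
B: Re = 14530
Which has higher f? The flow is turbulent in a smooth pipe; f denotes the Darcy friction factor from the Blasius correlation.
f(A) = 0.02854, f(B) = 0.02878. Answer: B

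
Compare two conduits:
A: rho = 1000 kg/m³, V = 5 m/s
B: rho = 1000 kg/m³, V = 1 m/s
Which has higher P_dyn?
P_dyn(A) = 12.5 kPa, P_dyn(B) = 0.5 kPa. Answer: A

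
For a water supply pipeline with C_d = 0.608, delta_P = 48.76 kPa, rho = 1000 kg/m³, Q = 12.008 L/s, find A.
Formula: Q = C_d A \sqrt{\frac{2 \Delta P}{\rho}}
Substituting knowns: 12.008 = 0.608·A·√(2·(48.76·1000)/1000)·1000
Solving for A: A = (12.008/1000)/(0.608·√(2·(48.76·1000)/1000)) = 0.002 m²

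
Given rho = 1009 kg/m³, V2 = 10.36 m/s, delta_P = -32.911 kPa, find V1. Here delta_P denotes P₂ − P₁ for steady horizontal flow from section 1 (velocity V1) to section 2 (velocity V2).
Formula: \Delta P = \frac{1}{2} \rho (V_1^2 - V_2^2)
Substituting knowns: -32.911 = 0.5·1009·(V1² − 10.36²)/1000
Solving for V1: V1 = √(10.36² + 2·(-32.911·1000)/1009) = 6.488 m/s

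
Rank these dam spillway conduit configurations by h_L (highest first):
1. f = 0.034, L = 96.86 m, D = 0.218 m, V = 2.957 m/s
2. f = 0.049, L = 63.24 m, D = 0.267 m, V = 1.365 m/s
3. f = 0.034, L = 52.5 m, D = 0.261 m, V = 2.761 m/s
Case 1: h_L = 6.732 m
Case 2: h_L = 1.102 m
Case 3: h_L = 2.657 m
Ranking (highest first): 1, 3, 2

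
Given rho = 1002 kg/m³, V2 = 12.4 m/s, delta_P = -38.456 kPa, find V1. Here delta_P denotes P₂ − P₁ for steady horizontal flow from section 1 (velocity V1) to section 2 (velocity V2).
Formula: \Delta P = \frac{1}{2} \rho (V_1^2 - V_2^2)
Substituting knowns: -38.456 = 0.5·1002·(V1² − 12.4²)/1000
Solving for V1: V1 = √(12.4² + 2·(-38.456·1000)/1002) = 8.775 m/s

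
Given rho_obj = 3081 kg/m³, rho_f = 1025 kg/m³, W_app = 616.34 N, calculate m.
Formula: W_{app} = mg\left(1 - \frac{\rho_f}{\rho_{obj}}\right)
Substituting knowns: 616.34 = m·9.81·(1 − 1025/3081)
Solving for m: m = 616.34/(9.81·(1 − 1025/3081)) = 94.15 kg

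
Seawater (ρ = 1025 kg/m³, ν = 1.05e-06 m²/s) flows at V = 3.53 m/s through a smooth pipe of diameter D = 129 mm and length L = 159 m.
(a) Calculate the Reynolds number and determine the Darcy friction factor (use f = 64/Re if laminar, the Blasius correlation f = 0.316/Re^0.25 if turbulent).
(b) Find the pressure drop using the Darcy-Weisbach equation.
(a) Re = V·D/ν = 3.53·0.129/1.05e-06 = 433690 → turbulent (Re > 4000); f = 0.316/Re^0.25 = 0.316/433690^0.25 = 0.012314 (Blasius is strictly valid for Re ≲ 1e5; used here as the smooth-pipe estimate the problem specifies)
(b) Darcy-Weisbach: ΔP = f·(L/D)·½ρV²/1000 = 0.012314·(159/0.129)·½·1025·3.53²/1000 = 96.93 kPa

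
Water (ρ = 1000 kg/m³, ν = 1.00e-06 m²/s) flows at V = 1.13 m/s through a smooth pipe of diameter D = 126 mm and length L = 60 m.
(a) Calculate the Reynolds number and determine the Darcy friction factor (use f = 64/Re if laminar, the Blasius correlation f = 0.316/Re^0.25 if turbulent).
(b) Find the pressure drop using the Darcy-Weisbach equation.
(a) Re = V·D/ν = 1.13·0.126/1.00e-06 = 142380 → turbulent (Re > 4000); f = 0.316/Re^0.25 = 0.316/142380^0.25 = 0.016268 (Blasius is strictly valid for Re ≲ 1e5; used here as the smooth-pipe estimate the problem specifies)
(b) Darcy-Weisbach: ΔP = f·(L/D)·½ρV²/1000 = 0.016268·(60/0.126)·½·1000·1.13²/1000 = 4.946 kPa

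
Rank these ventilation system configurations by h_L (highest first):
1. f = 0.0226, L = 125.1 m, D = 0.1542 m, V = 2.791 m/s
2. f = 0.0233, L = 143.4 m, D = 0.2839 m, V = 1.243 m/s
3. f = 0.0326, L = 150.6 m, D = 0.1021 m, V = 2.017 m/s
Case 1: h_L = 7.28 m
Case 2: h_L = 0.9268 m
Case 3: h_L = 9.971 m
Ranking (highest first): 3, 1, 2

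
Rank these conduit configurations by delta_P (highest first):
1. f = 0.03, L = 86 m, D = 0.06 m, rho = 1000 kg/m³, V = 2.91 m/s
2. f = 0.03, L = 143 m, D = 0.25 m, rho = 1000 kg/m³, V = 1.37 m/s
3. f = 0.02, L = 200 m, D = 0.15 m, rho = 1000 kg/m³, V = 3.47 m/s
Case 1: delta_P = 182.1 kPa
Case 2: delta_P = 16.1 kPa
Case 3: delta_P = 160.5 kPa
Ranking (highest first): 1, 3, 2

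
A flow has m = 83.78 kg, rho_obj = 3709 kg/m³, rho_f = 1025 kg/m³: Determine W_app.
Formula: W_{app} = mg\left(1 - \frac{\rho_f}{\rho_{obj}}\right)
W_app = 83.78·9.81·(1 − 1025/3709) = 594.8 N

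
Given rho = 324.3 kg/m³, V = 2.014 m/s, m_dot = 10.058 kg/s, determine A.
Formula: \dot{m} = \rho A V
Substituting knowns: 10.058 = 324.3·A·2.014
Solving for A: A = 10.058/(324.3·2.014) = 0.0154 m²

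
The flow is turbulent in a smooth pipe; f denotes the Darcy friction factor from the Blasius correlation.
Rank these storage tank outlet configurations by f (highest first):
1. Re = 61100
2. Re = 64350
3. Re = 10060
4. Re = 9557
Case 1: f = 0.0201
Case 2: f = 0.01984
Case 3: f = 0.03155
Case 4: f = 0.03196
Ranking (highest first): 4, 3, 1, 2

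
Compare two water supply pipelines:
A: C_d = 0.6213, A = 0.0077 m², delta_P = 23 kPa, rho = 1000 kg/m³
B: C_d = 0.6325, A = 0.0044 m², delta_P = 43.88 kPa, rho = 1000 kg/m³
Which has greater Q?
Q(A) = 32.45 L/s, Q(B) = 26.07 L/s. Answer: A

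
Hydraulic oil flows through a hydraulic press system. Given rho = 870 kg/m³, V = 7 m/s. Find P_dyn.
Formula: P_{dyn} = \frac{1}{2} \rho V^2
P_dyn = 0.5·870·7²/1000 = 21.32 kPa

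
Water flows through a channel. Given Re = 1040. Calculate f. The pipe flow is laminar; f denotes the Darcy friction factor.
Formula: f = \frac{64}{Re}
f = 64/1040 = 0.06154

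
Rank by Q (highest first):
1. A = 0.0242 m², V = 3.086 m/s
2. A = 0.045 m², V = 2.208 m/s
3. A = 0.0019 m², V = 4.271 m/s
Case 1: Q = 74.68 L/s
Case 2: Q = 99.36 L/s
Case 3: Q = 8.115 L/s
Ranking (highest first): 2, 1, 3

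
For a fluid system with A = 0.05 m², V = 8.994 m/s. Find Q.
Formula: Q = A V
Q = 0.05·8.994·1000 = 449.7 L/s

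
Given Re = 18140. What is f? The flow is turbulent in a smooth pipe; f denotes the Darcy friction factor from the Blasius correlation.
Formula: f = \frac{0.316}{Re^{0.25}}
f = 0.316/18140^0.25 = 0.02723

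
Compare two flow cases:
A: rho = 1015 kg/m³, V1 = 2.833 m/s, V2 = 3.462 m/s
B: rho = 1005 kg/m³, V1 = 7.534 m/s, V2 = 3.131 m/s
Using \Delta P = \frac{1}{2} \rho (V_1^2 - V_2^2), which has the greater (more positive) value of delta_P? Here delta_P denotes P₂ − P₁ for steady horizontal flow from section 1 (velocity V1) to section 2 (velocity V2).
delta_P(A) = -2.009 kPa, delta_P(B) = 23.6 kPa. Answer: B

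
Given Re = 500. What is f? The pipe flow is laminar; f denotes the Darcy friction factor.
Formula: f = \frac{64}{Re}
f = 64/500 = 0.128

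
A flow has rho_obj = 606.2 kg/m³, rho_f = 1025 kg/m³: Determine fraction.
Formula: f_{sub} = \frac{\rho_{obj}}{\rho_f}
fraction = 606.2/1025 = 0.5914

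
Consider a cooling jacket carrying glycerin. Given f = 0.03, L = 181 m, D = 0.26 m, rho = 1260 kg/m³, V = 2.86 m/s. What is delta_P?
Formula: \Delta P = f \frac{L}{D} \frac{\rho V^2}{2}
delta_P = 0.03·(181/0.26)·0.5·1260·2.86²/1000 = 107.6 kPa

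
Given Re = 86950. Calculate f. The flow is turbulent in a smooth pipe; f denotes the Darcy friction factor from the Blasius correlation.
Formula: f = \frac{0.316}{Re^{0.25}}
f = 0.316/86950^0.25 = 0.0184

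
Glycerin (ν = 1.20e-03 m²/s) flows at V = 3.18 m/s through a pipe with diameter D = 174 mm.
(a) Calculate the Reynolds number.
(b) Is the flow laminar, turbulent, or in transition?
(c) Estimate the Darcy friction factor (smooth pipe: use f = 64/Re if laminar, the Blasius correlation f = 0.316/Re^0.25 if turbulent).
(a) Re = V·D/ν = 3.18·0.174/1.20e-03 = 461.1
(b) Flow regime: laminar (Re < 2300)
(c) Friction factor: f = 64/Re = 64/461.1 = 0.1388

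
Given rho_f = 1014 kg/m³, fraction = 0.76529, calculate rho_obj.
Formula: f_{sub} = \frac{\rho_{obj}}{\rho_f}
Substituting knowns: 0.76529 = rho_obj/1014
Solving for rho_obj: rho_obj = 0.76529·1014 = 776 kg/m³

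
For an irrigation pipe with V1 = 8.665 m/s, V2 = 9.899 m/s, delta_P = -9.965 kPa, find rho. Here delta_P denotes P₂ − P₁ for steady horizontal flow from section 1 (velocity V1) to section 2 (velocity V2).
Formula: \Delta P = \frac{1}{2} \rho (V_1^2 - V_2^2)
Substituting knowns: -9.965 = 0.5·rho·(8.665² − 9.899²)/1000
Solving for rho: rho = 2·(-9.965·1000)/(8.665² − 9.899²) = 870 kg/m³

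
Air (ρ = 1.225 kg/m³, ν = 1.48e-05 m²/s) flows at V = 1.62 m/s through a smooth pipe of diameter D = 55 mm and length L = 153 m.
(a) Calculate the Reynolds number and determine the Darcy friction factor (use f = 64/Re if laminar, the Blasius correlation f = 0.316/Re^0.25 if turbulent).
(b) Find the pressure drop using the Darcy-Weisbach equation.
(a) Re = V·D/ν = 1.62·0.055/1.48e-05 = 6020.3 → turbulent (Re > 4000); f = 0.316/Re^0.25 = 0.316/6020.3^0.25 = 0.035874
(b) Darcy-Weisbach: ΔP = f·(L/D)·½ρV²/1000 = 0.035874·(153/0.055)·½·1.225·1.62²/1000 = 0.1604 kPa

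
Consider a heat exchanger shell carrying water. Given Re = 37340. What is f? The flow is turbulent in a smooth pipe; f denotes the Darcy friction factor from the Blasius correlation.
Formula: f = \frac{0.316}{Re^{0.25}}
f = 0.316/37340^0.25 = 0.02273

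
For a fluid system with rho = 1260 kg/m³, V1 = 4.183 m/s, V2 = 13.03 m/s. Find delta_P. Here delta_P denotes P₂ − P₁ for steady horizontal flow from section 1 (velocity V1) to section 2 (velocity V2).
Formula: \Delta P = \frac{1}{2} \rho (V_1^2 - V_2^2)
delta_P = 0.5·1260·(4.183² − 13.03²)/1000 = -95.94 kPa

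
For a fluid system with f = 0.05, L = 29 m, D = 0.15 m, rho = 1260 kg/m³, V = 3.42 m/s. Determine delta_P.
Formula: \Delta P = f \frac{L}{D} \frac{\rho V^2}{2}
delta_P = 0.05·(29/0.15)·0.5·1260·3.42²/1000 = 71.23 kPa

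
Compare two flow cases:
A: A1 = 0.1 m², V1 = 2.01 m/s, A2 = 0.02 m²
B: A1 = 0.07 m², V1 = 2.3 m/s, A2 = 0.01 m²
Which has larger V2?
V2(A) = 10.05 m/s, V2(B) = 16.1 m/s. Answer: B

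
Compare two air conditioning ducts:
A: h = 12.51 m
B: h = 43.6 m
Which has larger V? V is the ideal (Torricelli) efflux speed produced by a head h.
V(A) = 15.67 m/s, V(B) = 29.25 m/s. Answer: B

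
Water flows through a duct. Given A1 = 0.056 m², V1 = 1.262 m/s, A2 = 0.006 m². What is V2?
Formula: V_2 = \frac{A_1 V_1}{A_2}
V2 = 0.056·1.262/0.006 = 11.78 m/s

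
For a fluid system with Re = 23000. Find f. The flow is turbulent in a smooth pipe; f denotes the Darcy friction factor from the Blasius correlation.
Formula: f = \frac{0.316}{Re^{0.25}}
f = 0.316/23000^0.25 = 0.02566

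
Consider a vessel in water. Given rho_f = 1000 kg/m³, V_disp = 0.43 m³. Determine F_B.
Formula: F_B = \rho_f g V_{disp}
F_B = 1000·9.81·0.43 = 4218 N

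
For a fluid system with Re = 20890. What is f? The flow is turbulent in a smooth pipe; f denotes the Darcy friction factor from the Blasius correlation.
Formula: f = \frac{0.316}{Re^{0.25}}
f = 0.316/20890^0.25 = 0.02628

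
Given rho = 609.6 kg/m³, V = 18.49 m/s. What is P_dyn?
Formula: P_{dyn} = \frac{1}{2} \rho V^2
P_dyn = 0.5·609.6·18.49²/1000 = 104.2 kPa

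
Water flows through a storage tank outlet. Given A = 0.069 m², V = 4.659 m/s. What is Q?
Formula: Q = A V
Q = 0.069·4.659·1000 = 321.5 L/s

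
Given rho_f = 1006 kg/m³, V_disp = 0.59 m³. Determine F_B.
Formula: F_B = \rho_f g V_{disp}
F_B = 1006·9.81·0.59 = 5823 N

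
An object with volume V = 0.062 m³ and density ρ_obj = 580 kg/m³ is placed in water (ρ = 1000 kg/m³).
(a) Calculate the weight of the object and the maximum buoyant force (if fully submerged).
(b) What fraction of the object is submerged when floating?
(a) W=rho_obj*g*V=580*9.81*0.062=352.8 N; F_B(max)=rho*g*V=1000*9.81*0.062=608.2 N
(b) Floating fraction=rho_obj/rho=580/1000=0.580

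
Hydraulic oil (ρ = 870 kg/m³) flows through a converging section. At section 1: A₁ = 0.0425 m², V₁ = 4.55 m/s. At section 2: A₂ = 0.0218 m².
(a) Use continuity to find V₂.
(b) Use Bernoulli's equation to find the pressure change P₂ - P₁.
(a) Continuity: A₁V₁=A₂V₂ -> V₂=A₁V₁/A₂=0.0425*4.55/0.0218=8.87 m/s
(b) Bernoulli: P₂-P₁=0.5*rho*(V₁^2-V₂^2)/1000=0.5*870*(4.55^2-8.87^2)/1000=-25.22 kPa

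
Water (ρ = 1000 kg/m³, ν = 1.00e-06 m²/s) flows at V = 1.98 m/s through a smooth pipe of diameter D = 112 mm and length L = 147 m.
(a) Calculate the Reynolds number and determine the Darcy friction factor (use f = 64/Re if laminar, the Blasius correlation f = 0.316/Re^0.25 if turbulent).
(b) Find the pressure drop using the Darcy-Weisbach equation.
(a) Re = V·D/ν = 1.98·0.112/1.00e-06 = 221760 → turbulent (Re > 4000); f = 0.316/Re^0.25 = 0.316/221760^0.25 = 0.014562 (Blasius is strictly valid for Re ≲ 1e5; used here as the smooth-pipe estimate the problem specifies)
(b) Darcy-Weisbach: ΔP = f·(L/D)·½ρV²/1000 = 0.014562·(147/0.112)·½·1000·1.98²/1000 = 37.46 kPa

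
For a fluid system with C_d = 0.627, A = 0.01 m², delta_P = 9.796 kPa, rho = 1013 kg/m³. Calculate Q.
Formula: Q = C_d A \sqrt{\frac{2 \Delta P}{\rho}}
Q = 0.627·0.01·√(2·(9.796·1000)/1013)·1000 = 27.57 L/s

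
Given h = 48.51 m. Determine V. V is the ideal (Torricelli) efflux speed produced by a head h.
Formula: V = \sqrt{2 g h}
V = √(2·9.81·48.51) = 30.85 m/s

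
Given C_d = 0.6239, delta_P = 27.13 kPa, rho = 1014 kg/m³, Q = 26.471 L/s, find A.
Formula: Q = C_d A \sqrt{\frac{2 \Delta P}{\rho}}
Substituting knowns: 26.471 = 0.6239·A·√(2·(27.13·1000)/1014)·1000
Solving for A: A = (26.471/1000)/(0.6239·√(2·(27.13·1000)/1014)) = 0.0058 m²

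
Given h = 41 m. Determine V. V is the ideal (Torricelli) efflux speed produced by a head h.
Formula: V = \sqrt{2 g h}
V = √(2·9.81·41) = 28.36 m/s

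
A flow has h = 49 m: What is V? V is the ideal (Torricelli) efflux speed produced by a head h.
Formula: V = \sqrt{2 g h}
V = √(2·9.81·49) = 31.01 m/s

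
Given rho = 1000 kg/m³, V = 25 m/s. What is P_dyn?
Formula: P_{dyn} = \frac{1}{2} \rho V^2
P_dyn = 0.5·1000·25²/1000 = 312.5 kPa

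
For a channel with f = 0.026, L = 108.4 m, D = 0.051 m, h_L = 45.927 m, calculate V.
Formula: h_L = f \frac{L}{D} \frac{V^2}{2g}
Substituting knowns: 45.927 = 0.026·(108.4/0.051)·V²/(2·9.81)
Solving for V: V = √(45.927·2·9.81/(0.026·(108.4/0.051))) = 4.038 m/s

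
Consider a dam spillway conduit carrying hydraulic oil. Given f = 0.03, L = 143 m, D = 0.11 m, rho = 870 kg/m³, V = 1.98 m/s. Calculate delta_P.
Formula: \Delta P = f \frac{L}{D} \frac{\rho V^2}{2}
delta_P = 0.03·(143/0.11)·0.5·870·1.98²/1000 = 66.51 kPa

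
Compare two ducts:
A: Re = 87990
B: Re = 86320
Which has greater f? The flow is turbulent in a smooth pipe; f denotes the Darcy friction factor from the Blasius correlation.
f(A) = 0.01835, f(B) = 0.01844. Answer: B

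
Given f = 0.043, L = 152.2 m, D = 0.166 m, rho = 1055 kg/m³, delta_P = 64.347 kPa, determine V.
Formula: \Delta P = f \frac{L}{D} \frac{\rho V^2}{2}
Substituting knowns: 64.347 = 0.043·(152.2/0.166)·0.5·1055·V²/1000
Solving for V: V = √((64.347·1000)/(0.043·(152.2/0.166)·0.5·1055)) = 1.759 m/s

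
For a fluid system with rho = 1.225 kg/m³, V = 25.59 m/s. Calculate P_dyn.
Formula: P_{dyn} = \frac{1}{2} \rho V^2
P_dyn = 0.5·1.225·25.59²/1000 = 0.4011 kPa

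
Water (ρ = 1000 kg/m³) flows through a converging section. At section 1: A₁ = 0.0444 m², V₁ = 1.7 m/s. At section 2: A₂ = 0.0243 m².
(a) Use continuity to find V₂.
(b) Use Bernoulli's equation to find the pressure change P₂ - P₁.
(a) Continuity: A₁V₁=A₂V₂ -> V₂=A₁V₁/A₂=0.0444*1.7/0.0243=3.11 m/s
(b) Bernoulli: P₂-P₁=0.5*rho*(V₁^2-V₂^2)/1000=0.5*1000*(1.7^2-3.11^2)/1000=-3.391 kPa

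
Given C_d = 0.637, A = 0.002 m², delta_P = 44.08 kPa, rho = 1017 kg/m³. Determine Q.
Formula: Q = C_d A \sqrt{\frac{2 \Delta P}{\rho}}
Q = 0.637·0.002·√(2·(44.08·1000)/1017)·1000 = 11.86 L/s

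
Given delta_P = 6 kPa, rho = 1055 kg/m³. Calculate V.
Formula: V = \sqrt{\frac{2 \Delta P}{\rho}}
V = √(2·(6·1000)/1055) = 3.373 m/s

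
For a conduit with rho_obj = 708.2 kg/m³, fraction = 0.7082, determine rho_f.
Formula: f_{sub} = \frac{\rho_{obj}}{\rho_f}
Substituting knowns: 0.7082 = 708.2/rho_f
Solving for rho_f: rho_f = 708.2/0.7082 = 1000 kg/m³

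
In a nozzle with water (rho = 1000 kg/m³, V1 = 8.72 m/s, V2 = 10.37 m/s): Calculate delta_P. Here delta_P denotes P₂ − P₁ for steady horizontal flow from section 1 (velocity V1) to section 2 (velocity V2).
Formula: \Delta P = \frac{1}{2} \rho (V_1^2 - V_2^2)
delta_P = 0.5·1000·(8.72² − 10.37²)/1000 = -15.75 kPa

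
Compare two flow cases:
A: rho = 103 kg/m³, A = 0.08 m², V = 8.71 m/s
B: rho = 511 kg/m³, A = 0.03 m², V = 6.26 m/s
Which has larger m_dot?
m_dot(A) = 71.77 kg/s, m_dot(B) = 95.97 kg/s. Answer: B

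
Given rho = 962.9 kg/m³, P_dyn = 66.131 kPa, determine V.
Formula: P_{dyn} = \frac{1}{2} \rho V^2
Substituting knowns: 66.131 = 0.5·962.9·V²/1000
Solving for V: V = √(2·(66.131·1000)/962.9) = 11.72 m/s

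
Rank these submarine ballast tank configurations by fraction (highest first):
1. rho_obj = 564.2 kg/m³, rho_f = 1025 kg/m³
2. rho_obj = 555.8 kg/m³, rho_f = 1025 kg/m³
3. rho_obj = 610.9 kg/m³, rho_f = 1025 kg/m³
Case 1: fraction = 0.5504
Case 2: fraction = 0.5422
Case 3: fraction = 0.596
Ranking (highest first): 3, 1, 2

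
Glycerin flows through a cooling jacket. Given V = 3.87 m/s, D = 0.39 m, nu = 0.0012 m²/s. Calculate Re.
Formula: Re = \frac{V D}{\nu}
Re = 3.87·0.39/0.0012 = 1258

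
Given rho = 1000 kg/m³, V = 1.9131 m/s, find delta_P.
Formula: V = \sqrt{\frac{2 \Delta P}{\rho}}
Substituting knowns: 1.9131 = √(2·(delta_P·1000)/1000)
Solving for delta_P: delta_P = 1.9131²·1000/2/1000 = 1.83 kPa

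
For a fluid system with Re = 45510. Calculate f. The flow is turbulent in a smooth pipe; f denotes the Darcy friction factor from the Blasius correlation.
Formula: f = \frac{0.316}{Re^{0.25}}
f = 0.316/45510^0.25 = 0.02164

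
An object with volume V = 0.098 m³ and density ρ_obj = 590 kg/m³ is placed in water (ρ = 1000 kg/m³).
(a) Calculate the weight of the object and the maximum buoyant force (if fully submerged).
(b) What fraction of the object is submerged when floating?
(a) W=rho_obj*g*V=590*9.81*0.098=567.2 N; F_B(max)=rho*g*V=1000*9.81*0.098=961.4 N
(b) Floating fraction=rho_obj/rho=590/1000=0.590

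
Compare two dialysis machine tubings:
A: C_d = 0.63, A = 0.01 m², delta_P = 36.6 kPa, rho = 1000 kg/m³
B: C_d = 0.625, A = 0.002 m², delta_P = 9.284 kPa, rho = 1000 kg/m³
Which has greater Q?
Q(A) = 53.9 L/s, Q(B) = 5.386 L/s. Answer: A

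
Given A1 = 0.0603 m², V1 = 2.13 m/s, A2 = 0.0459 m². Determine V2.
Formula: V_2 = \frac{A_1 V_1}{A_2}
V2 = 0.0603·2.13/0.0459 = 2.798 m/s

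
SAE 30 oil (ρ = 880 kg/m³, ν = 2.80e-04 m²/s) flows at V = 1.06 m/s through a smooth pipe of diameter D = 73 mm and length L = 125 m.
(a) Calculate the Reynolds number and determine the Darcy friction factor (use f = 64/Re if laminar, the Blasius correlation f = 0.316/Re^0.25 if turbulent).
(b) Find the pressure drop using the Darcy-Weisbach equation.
(a) Re = V·D/ν = 1.06·0.073/2.80e-04 = 276.36 → laminar (Re < 2300); f = 64/Re = 64/276.36 = 0.23158
(b) Darcy-Weisbach: ΔP = f·(L/D)·½ρV²/1000 = 0.23158·(125/0.073)·½·880·1.06²/1000 = 196 kPa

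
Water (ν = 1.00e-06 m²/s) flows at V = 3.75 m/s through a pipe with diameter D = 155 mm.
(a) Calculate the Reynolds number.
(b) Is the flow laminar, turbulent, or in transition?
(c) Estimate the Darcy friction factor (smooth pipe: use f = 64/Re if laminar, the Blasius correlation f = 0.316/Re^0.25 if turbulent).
(a) Re = V·D/ν = 3.75·0.155/1.00e-06 = 581250
(b) Flow regime: turbulent (Re > 4000)
(c) Friction factor: f = 0.316/Re^0.25 = 0.316/581250^0.25 = 0.01144 (Blasius is strictly valid for Re ≲ 1e5; used here as the smooth-pipe estimate the problem specifies)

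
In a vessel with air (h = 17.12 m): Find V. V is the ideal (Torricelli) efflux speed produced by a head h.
Formula: V = \sqrt{2 g h}
V = √(2·9.81·17.12) = 18.33 m/s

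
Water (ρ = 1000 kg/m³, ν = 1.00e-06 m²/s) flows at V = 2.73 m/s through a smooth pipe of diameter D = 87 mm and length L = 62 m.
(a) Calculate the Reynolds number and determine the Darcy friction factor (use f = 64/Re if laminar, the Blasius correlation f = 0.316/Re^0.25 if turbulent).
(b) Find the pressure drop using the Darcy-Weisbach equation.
(a) Re = V·D/ν = 2.73·0.087/1.00e-06 = 237510 → turbulent (Re > 4000); f = 0.316/Re^0.25 = 0.316/237510^0.25 = 0.014314 (Blasius is strictly valid for Re ≲ 1e5; used here as the smooth-pipe estimate the problem specifies)
(b) Darcy-Weisbach: ΔP = f·(L/D)·½ρV²/1000 = 0.014314·(62/0.087)·½·1000·2.73²/1000 = 38.01 kPa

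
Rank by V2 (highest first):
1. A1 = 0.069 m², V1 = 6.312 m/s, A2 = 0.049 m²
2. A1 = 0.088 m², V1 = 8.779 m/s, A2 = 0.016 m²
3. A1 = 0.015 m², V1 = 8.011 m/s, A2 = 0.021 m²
Case 1: V2 = 8.888 m/s
Case 2: V2 = 48.28 m/s
Case 3: V2 = 5.722 m/s
Ranking (highest first): 2, 1, 3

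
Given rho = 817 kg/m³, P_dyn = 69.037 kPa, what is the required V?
Formula: P_{dyn} = \frac{1}{2} \rho V^2
Substituting knowns: 69.037 = 0.5·817·V²/1000
Solving for V: V = √(2·(69.037·1000)/817) = 13 m/s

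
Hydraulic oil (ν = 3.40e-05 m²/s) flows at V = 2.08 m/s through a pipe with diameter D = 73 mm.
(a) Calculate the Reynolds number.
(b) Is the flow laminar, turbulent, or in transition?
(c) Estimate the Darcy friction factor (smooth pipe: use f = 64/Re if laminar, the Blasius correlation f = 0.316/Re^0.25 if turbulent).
(a) Re = V·D/ν = 2.08·0.073/3.40e-05 = 4465.9
(b) Flow regime: turbulent (Re > 4000)
(c) Friction factor: f = 0.316/Re^0.25 = 0.316/4465.9^0.25 = 0.03866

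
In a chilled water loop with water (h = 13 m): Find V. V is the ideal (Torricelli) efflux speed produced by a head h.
Formula: V = \sqrt{2 g h}
V = √(2·9.81·13) = 15.97 m/s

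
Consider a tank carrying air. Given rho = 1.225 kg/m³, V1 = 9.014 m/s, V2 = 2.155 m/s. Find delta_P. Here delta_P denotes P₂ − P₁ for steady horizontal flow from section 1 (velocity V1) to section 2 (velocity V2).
Formula: \Delta P = \frac{1}{2} \rho (V_1^2 - V_2^2)
delta_P = 0.5·1.225·(9.014² − 2.155²)/1000 = 0.04692 kPa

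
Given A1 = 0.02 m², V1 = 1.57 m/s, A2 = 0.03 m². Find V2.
Formula: V_2 = \frac{A_1 V_1}{A_2}
V2 = 0.02·1.57/0.03 = 1.047 m/s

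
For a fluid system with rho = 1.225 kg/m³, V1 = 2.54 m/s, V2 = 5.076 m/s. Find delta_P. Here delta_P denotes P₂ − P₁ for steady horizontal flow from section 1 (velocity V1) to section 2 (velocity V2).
Formula: \Delta P = \frac{1}{2} \rho (V_1^2 - V_2^2)
delta_P = 0.5·1.225·(2.54² − 5.076²)/1000 = -0.01183 kPa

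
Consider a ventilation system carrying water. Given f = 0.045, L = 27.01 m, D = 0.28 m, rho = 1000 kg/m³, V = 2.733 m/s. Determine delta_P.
Formula: \Delta P = f \frac{L}{D} \frac{\rho V^2}{2}
delta_P = 0.045·(27.01/0.28)·0.5·1000·2.733²/1000 = 16.21 kPa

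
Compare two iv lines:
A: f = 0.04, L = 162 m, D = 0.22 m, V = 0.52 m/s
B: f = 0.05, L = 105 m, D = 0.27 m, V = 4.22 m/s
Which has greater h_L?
h_L(A) = 0.4059 m, h_L(B) = 17.65 m. Answer: B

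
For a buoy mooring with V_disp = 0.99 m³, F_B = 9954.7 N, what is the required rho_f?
Formula: F_B = \rho_f g V_{disp}
Substituting knowns: 9954.7 = rho_f·9.81·0.99
Solving for rho_f: rho_f = 9954.7/(9.81·0.99) = 1025 kg/m³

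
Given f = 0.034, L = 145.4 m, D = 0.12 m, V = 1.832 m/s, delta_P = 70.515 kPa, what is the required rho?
Formula: \Delta P = f \frac{L}{D} \frac{\rho V^2}{2}
Substituting knowns: 70.515 = 0.034·(145.4/0.12)·0.5·rho·1.832²/1000
Solving for rho: rho = (70.515·1000)/(0.034·(145.4/0.12)·0.5·1.832²) = 1020 kg/m³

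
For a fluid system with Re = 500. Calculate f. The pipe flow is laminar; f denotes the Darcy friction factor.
Formula: f = \frac{64}{Re}
f = 64/500 = 0.128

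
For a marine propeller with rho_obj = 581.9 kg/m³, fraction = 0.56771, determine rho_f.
Formula: f_{sub} = \frac{\rho_{obj}}{\rho_f}
Substituting knowns: 0.56771 = 581.9/rho_f
Solving for rho_f: rho_f = 581.9/0.56771 = 1025 kg/m³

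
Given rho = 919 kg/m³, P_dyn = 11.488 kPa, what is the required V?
Formula: P_{dyn} = \frac{1}{2} \rho V^2
Substituting knowns: 11.488 = 0.5·919·V²/1000
Solving for V: V = √(2·(11.488·1000)/919) = 5 m/s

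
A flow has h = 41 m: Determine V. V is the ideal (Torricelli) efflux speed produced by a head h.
Formula: V = \sqrt{2 g h}
V = √(2·9.81·41) = 28.36 m/s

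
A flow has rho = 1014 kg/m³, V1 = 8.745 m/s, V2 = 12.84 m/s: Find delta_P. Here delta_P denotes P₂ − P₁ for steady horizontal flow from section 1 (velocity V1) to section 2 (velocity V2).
Formula: \Delta P = \frac{1}{2} \rho (V_1^2 - V_2^2)
delta_P = 0.5·1014·(8.745² − 12.84²)/1000 = -44.81 kPa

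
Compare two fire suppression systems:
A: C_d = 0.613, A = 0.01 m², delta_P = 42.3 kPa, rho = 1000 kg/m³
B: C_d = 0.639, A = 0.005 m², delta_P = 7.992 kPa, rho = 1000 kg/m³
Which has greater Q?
Q(A) = 56.38 L/s, Q(B) = 12.77 L/s. Answer: A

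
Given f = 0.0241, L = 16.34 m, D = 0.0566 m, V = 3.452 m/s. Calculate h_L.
Formula: h_L = f \frac{L}{D} \frac{V^2}{2g}
h_L = 0.0241·(16.34/0.0566)·3.452²/(2·9.81) = 4.226 m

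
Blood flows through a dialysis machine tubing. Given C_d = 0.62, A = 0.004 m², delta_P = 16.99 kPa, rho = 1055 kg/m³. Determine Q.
Formula: Q = C_d A \sqrt{\frac{2 \Delta P}{\rho}}
Q = 0.62·0.004·√(2·(16.99·1000)/1055)·1000 = 14.07 L/s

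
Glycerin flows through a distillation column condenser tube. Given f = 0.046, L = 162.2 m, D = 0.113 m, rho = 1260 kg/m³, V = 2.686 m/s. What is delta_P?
Formula: \Delta P = f \frac{L}{D} \frac{\rho V^2}{2}
delta_P = 0.046·(162.2/0.113)·0.5·1260·2.686²/1000 = 300.1 kPa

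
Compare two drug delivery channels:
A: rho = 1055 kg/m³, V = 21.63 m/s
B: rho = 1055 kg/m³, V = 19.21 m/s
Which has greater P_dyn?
P_dyn(A) = 246.8 kPa, P_dyn(B) = 194.7 kPa. Answer: A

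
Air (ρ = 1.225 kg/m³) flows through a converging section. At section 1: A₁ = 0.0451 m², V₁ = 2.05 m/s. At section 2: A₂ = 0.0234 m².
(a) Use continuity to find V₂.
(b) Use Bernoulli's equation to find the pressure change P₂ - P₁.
(a) Continuity: A₁V₁=A₂V₂ -> V₂=A₁V₁/A₂=0.0451*2.05/0.0234=3.95 m/s
(b) Bernoulli: P₂-P₁=0.5*rho*(V₁^2-V₂^2)/1000=0.5*1.225*(2.05^2-3.95^2)/1000=-0.006983 kPa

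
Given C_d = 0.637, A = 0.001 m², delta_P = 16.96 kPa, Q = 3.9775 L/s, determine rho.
Formula: Q = C_d A \sqrt{\frac{2 \Delta P}{\rho}}
Substituting knowns: 3.9775 = 0.637·0.001·√(2·(16.96·1000)/rho)·1000
Solving for rho: rho = 2·(16.96·1000)/((3.9775/1000)/(0.637·0.001))² = 870 kg/m³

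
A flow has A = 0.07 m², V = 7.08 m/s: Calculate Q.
Formula: Q = A V
Q = 0.07·7.08·1000 = 495.6 L/s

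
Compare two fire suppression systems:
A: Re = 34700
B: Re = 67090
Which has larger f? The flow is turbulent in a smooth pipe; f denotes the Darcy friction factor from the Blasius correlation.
f(A) = 0.02315, f(B) = 0.01963. Answer: A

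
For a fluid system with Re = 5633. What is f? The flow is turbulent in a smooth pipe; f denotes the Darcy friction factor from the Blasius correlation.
Formula: f = \frac{0.316}{Re^{0.25}}
f = 0.316/5633^0.25 = 0.03648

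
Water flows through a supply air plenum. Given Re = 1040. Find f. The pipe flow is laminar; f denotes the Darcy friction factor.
Formula: f = \frac{64}{Re}
f = 64/1040 = 0.06154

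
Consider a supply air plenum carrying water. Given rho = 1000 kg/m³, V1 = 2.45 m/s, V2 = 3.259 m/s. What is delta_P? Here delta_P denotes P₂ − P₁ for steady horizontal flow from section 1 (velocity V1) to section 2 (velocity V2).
Formula: \Delta P = \frac{1}{2} \rho (V_1^2 - V_2^2)
delta_P = 0.5·1000·(2.45² − 3.259²)/1000 = -2.309 kPa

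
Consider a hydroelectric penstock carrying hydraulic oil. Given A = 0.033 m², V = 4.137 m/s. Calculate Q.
Formula: Q = A V
Q = 0.033·4.137·1000 = 136.5 L/s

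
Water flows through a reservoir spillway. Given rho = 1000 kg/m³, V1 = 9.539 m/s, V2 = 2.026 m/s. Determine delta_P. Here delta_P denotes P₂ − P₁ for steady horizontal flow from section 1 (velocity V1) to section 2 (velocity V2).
Formula: \Delta P = \frac{1}{2} \rho (V_1^2 - V_2^2)
delta_P = 0.5·1000·(9.539² − 2.026²)/1000 = 43.44 kPa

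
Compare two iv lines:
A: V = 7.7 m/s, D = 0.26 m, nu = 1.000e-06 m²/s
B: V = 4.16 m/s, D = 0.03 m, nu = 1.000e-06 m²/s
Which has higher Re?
Re(A) = 2.002e+06, Re(B) = 124800. Answer: A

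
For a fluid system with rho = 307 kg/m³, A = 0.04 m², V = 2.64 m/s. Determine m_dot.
Formula: \dot{m} = \rho A V
m_dot = 307·0.04·2.64 = 32.42 kg/s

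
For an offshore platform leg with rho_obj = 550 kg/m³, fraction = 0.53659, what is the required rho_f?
Formula: f_{sub} = \frac{\rho_{obj}}{\rho_f}
Substituting knowns: 0.53659 = 550/rho_f
Solving for rho_f: rho_f = 550/0.53659 = 1025 kg/m³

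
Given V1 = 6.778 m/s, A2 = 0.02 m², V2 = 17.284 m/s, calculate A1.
Formula: V_2 = \frac{A_1 V_1}{A_2}
Substituting knowns: 17.284 = A1·6.778/0.02
Solving for A1: A1 = 17.284·0.02/6.778 = 0.051 m²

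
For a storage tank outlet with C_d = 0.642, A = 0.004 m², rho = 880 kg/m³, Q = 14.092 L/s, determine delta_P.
Formula: Q = C_d A \sqrt{\frac{2 \Delta P}{\rho}}
Substituting knowns: 14.092 = 0.642·0.004·√(2·(delta_P·1000)/880)·1000
Solving for delta_P: delta_P = ((14.092/1000)/(0.642·0.004))²·880/2/1000 = 13.25 kPa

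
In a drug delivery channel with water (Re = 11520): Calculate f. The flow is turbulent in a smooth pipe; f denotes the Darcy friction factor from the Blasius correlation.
Formula: f = \frac{0.316}{Re^{0.25}}
f = 0.316/11520^0.25 = 0.0305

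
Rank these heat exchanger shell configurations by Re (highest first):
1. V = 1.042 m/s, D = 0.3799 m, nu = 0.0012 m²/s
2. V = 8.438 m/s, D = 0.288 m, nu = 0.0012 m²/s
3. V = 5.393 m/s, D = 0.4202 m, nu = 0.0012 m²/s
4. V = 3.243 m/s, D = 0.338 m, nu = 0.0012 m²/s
Case 1: Re = 329.9
Case 2: Re = 2025
Case 3: Re = 1888
Case 4: Re = 913.4
Ranking (highest first): 2, 3, 4, 1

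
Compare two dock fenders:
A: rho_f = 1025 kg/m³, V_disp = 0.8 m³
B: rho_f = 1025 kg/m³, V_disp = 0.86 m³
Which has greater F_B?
F_B(A) = 8044 N, F_B(B) = 8648 N. Answer: B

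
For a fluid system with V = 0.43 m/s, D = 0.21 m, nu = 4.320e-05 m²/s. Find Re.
Formula: Re = \frac{V D}{\nu}
Re = 0.43·0.21/4.320e-05 = 2090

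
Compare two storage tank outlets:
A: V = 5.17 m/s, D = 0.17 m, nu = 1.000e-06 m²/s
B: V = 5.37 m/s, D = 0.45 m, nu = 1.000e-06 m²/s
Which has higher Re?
Re(A) = 878900, Re(B) = 2.416e+06. Answer: B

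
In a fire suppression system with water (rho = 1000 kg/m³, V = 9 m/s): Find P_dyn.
Formula: P_{dyn} = \frac{1}{2} \rho V^2
P_dyn = 0.5·1000·9²/1000 = 40.5 kPa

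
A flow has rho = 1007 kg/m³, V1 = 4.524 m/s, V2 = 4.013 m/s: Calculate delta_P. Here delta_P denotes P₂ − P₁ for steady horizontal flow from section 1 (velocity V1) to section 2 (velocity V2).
Formula: \Delta P = \frac{1}{2} \rho (V_1^2 - V_2^2)
delta_P = 0.5·1007·(4.524² − 4.013²)/1000 = 2.196 kPa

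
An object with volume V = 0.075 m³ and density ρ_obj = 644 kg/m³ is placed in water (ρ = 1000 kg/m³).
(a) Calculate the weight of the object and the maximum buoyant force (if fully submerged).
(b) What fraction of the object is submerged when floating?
(a) W=rho_obj*g*V=644*9.81*0.075=473.8 N; F_B(max)=rho*g*V=1000*9.81*0.075=735.8 N
(b) Floating fraction=rho_obj/rho=644/1000=0.644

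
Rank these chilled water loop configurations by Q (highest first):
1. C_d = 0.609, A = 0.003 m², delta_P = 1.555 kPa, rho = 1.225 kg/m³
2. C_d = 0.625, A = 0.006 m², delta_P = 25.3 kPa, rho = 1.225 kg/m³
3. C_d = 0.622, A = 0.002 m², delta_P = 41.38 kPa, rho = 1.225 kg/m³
Case 1: Q = 92.06 L/s
Case 2: Q = 762.1 L/s
Case 3: Q = 323.3 L/s
Ranking (highest first): 2, 3, 1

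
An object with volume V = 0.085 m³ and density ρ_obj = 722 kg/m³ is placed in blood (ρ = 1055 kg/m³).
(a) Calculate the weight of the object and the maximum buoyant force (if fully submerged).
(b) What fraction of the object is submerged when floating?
(a) W=rho_obj*g*V=722*9.81*0.085=602.0 N; F_B(max)=rho*g*V=1055*9.81*0.085=879.7 N
(b) Floating fraction=rho_obj/rho=722/1055=0.684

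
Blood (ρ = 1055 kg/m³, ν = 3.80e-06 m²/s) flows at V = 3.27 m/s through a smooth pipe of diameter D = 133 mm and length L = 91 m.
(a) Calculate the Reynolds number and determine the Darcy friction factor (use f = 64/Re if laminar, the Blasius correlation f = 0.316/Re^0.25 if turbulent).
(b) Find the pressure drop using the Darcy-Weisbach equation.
(a) Re = V·D/ν = 3.27·0.133/3.80e-06 = 114450 → turbulent (Re > 4000); f = 0.316/Re^0.25 = 0.316/114450^0.25 = 0.01718 (Blasius is strictly valid for Re ≲ 1e5; used here as the smooth-pipe estimate the problem specifies)
(b) Darcy-Weisbach: ΔP = f·(L/D)·½ρV²/1000 = 0.01718·(91/0.133)·½·1055·3.27²/1000 = 66.3 kPa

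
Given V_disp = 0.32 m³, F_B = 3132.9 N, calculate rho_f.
Formula: F_B = \rho_f g V_{disp}
Substituting knowns: 3132.9 = rho_f·9.81·0.32
Solving for rho_f: rho_f = 3132.9/(9.81·0.32) = 998 kg/m³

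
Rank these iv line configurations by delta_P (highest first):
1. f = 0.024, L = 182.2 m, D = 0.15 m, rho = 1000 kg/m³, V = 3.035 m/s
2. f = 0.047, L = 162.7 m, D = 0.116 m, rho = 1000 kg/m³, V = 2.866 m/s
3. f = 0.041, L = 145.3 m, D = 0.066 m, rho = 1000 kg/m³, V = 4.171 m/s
Case 1: delta_P = 134.3 kPa
Case 2: delta_P = 270.7 kPa
Case 3: delta_P = 785.2 kPa
Ranking (highest first): 3, 2, 1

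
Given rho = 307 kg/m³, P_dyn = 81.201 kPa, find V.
Formula: P_{dyn} = \frac{1}{2} \rho V^2
Substituting knowns: 81.201 = 0.5·307·V²/1000
Solving for V: V = √(2·(81.201·1000)/307) = 23 m/s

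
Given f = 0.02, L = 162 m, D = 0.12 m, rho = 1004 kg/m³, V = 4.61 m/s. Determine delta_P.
Formula: \Delta P = f \frac{L}{D} \frac{\rho V^2}{2}
delta_P = 0.02·(162/0.12)·0.5·1004·4.61²/1000 = 288.1 kPa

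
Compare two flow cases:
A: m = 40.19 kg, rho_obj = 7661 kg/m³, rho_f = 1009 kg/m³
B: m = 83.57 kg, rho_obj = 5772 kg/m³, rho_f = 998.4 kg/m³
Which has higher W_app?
W_app(A) = 342.3 N, W_app(B) = 678 N. Answer: B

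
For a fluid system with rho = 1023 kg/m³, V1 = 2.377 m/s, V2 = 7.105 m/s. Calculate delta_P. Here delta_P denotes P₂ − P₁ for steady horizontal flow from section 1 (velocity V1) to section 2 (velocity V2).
Formula: \Delta P = \frac{1}{2} \rho (V_1^2 - V_2^2)
delta_P = 0.5·1023·(2.377² − 7.105²)/1000 = -22.93 kPa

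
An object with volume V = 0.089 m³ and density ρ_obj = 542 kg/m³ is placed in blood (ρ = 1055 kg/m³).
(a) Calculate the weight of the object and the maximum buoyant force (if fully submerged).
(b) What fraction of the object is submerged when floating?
(a) W=rho_obj*g*V=542*9.81*0.089=473.2 N; F_B(max)=rho*g*V=1055*9.81*0.089=921.1 N
(b) Floating fraction=rho_obj/rho=542/1055=0.514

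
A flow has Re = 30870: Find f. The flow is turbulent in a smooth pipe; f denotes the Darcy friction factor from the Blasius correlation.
Formula: f = \frac{0.316}{Re^{0.25}}
f = 0.316/30870^0.25 = 0.02384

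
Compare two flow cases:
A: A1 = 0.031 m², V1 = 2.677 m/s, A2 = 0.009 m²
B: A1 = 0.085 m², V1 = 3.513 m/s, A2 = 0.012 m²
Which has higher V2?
V2(A) = 9.221 m/s, V2(B) = 24.88 m/s. Answer: B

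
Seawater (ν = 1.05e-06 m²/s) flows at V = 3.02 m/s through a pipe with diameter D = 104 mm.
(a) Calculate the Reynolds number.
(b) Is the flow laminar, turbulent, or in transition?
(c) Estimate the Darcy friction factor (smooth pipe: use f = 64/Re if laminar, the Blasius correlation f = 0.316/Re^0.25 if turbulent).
(a) Re = V·D/ν = 3.02·0.104/1.05e-06 = 299120
(b) Flow regime: turbulent (Re > 4000)
(c) Friction factor: f = 0.316/Re^0.25 = 0.316/299120^0.25 = 0.01351 (Blasius is strictly valid for Re ≲ 1e5; used here as the smooth-pipe estimate the problem specifies)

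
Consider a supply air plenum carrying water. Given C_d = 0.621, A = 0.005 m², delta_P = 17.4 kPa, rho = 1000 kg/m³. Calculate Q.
Formula: Q = C_d A \sqrt{\frac{2 \Delta P}{\rho}}
Q = 0.621·0.005·√(2·(17.4·1000)/1000)·1000 = 18.32 L/s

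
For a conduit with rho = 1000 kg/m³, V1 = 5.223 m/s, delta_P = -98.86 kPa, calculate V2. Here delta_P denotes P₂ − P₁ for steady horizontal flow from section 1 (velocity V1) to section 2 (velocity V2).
Formula: \Delta P = \frac{1}{2} \rho (V_1^2 - V_2^2)
Substituting knowns: -98.86 = 0.5·1000·(5.223² − V2²)/1000
Solving for V2: V2 = √(5.223² − 2·(-98.86·1000)/1000) = 15 m/s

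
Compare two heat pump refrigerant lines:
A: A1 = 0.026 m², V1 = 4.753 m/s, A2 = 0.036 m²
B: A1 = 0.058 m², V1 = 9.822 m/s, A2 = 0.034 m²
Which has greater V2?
V2(A) = 3.433 m/s, V2(B) = 16.76 m/s. Answer: B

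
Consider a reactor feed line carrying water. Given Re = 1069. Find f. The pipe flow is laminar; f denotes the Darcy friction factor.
Formula: f = \frac{64}{Re}
f = 64/1069 = 0.05987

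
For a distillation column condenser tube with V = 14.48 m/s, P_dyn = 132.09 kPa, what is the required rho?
Formula: P_{dyn} = \frac{1}{2} \rho V^2
Substituting knowns: 132.09 = 0.5·rho·14.48²/1000
Solving for rho: rho = 2·(132.09·1000)/14.48² = 1260 kg/m³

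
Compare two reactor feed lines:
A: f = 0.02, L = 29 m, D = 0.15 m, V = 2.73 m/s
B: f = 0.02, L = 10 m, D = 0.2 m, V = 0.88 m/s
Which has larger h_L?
h_L(A) = 1.469 m, h_L(B) = 0.03947 m. Answer: A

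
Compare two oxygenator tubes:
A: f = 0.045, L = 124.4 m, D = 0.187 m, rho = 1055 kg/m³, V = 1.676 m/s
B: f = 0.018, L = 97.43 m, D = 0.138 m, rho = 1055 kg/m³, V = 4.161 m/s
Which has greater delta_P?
delta_P(A) = 44.36 kPa, delta_P(B) = 116.1 kPa. Answer: B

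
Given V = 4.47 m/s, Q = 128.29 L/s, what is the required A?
Formula: Q = A V
Substituting knowns: 128.29 = A·4.47·1000
Solving for A: A = (128.29/1000)/4.47 = 0.0287 m²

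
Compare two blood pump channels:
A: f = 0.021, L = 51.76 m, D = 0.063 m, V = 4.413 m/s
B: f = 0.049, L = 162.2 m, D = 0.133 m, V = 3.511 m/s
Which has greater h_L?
h_L(A) = 17.13 m, h_L(B) = 37.55 m. Answer: B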